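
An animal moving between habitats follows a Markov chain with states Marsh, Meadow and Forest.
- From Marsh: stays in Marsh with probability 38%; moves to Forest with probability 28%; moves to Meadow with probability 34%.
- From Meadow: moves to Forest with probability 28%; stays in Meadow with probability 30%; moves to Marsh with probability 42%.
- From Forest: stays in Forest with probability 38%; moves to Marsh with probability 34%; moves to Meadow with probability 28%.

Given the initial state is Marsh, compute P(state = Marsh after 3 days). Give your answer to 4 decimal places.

Propagate the distribution vector 3 days from Marsh.
After 0 days: (1.0000, 0.0000, 0.0000)
After 1 day: (0.3800, 0.3400, 0.2800)
After 2 days: (0.3824, 0.3096, 0.3080)
After 3 days: (0.3801, 0.3091, 0.3108)
P(in Marsh after 3 days) = 0.3801

0.3801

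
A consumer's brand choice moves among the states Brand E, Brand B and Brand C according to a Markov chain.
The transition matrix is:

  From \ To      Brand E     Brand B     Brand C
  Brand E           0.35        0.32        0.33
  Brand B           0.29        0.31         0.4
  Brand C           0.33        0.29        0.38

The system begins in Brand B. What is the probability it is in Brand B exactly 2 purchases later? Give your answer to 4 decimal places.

0.3049

Sum over the intermediate state after 1 purchase:
P = P(Brand B→Brand E)·P(Brand E→Brand B) + P(Brand B→Brand B)·P(Brand B→Brand B) + P(Brand B→Brand C)·P(Brand C→Brand B)
  = 0.29×0.32 + 0.31×0.31 + 0.4×0.29
  = 0.0928 + 0.0961 + 0.1160 = 0.3049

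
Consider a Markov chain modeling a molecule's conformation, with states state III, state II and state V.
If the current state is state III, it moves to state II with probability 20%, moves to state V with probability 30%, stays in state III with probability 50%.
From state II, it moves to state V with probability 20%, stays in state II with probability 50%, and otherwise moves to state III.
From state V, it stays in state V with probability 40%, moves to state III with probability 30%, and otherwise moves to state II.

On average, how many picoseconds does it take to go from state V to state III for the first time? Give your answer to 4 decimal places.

Let t(s) be the expected number of picoseconds to first reach state III from state s, with t(state III) = 0. Conditioning on the first picosecond:
t(state II) = 1 + 0.5·t(state II) + 0.2·t(state V)
t(state V) = 1 + 0.3·t(state II) + 0.4·t(state V)
Solving: t(state II) = 3.3333, t(state V) = 3.3333.
Expected picoseconds from state V to state III: 3.3333.

3.3333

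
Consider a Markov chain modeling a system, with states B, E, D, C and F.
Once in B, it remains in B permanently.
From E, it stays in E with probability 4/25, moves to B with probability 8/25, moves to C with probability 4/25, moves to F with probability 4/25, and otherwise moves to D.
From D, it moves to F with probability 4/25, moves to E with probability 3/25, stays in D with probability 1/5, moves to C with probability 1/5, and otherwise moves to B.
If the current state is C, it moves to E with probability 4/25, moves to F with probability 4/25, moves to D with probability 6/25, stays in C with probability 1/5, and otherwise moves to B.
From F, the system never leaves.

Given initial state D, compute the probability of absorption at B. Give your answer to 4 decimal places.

Let h(s) be the probability of absorption at B starting from transient state s. Then h(B) = 1 and h(F) = 0. By first-step analysis:
h(E) = 0.32·1 + 0.16·h(E) + 0.2·h(D) + 0.16·h(C) + 0.16·0
h(D) = 0.32·1 + 0.12·h(E) + 0.2·h(D) + 0.2·h(C) + 0.16·0
h(C) = 0.24·1 + 0.16·h(E) + 0.24·h(D) + 0.2·h(C) + 0.16·0
Solving: h(E) = 0.6566, h(D) = 0.6555, h(C) = 0.6280.
Starting from D, the probability is 0.6555.

0.6555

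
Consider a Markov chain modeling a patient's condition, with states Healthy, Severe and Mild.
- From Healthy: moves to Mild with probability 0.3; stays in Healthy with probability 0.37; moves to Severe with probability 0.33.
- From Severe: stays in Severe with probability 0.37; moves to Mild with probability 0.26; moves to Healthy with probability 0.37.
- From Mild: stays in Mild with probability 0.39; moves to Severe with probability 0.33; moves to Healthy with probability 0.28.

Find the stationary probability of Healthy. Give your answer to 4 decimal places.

0.3417

Let the stationary distribution be π with π = πP and π_1 + π_2 + π_3 = 1.
π_1 = 0.37·π_1 + 0.37·π_2 + 0.28·π_3
π_2 = 0.33·π_1 + 0.37·π_2 + 0.33·π_3
Solving with the normalization constraint gives π = (0.3417, 0.3438, 0.3146).
So the stationary probability of Healthy is 0.3417.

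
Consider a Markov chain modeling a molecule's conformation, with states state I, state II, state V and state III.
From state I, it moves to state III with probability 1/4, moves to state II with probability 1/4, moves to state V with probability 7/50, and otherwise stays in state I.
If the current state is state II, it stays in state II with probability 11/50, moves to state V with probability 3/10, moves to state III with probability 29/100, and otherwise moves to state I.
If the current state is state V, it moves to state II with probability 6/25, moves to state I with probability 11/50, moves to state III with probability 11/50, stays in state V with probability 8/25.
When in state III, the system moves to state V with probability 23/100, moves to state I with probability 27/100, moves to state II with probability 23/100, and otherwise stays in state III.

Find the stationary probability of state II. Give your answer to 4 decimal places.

0.2353

Let the stationary distribution be π with π = πP and π_1 + π_2 + π_3 + π_4 = 1.
π_1 = 0.36·π_1 + 0.19·π_2 + 0.22·π_3 + 0.27·π_4
π_2 = 0.25·π_1 + 0.22·π_2 + 0.24·π_3 + 0.23·π_4
π_3 = 0.14·π_1 + 0.3·π_2 + 0.32·π_3 + 0.23·π_4
Solving with the normalization constraint gives π = (0.2626, 0.2353, 0.2449, 0.2572).
So the stationary probability of state II is 0.2353.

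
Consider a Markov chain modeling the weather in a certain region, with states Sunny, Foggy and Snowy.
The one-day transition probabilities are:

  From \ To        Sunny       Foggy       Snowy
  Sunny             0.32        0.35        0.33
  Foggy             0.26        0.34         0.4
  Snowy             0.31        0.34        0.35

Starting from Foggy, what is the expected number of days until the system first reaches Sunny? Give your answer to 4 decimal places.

Let t(s) be the expected number of days to first reach Sunny from state s, with t(Sunny) = 0. Conditioning on the first day:
t(Foggy) = 1 + 0.34·t(Foggy) + 0.4·t(Snowy)
t(Snowy) = 1 + 0.34·t(Foggy) + 0.35·t(Snowy)
Solving: t(Foggy) = 3.5836, t(Snowy) = 3.4130.
Expected days from Foggy to Sunny: 3.5836.

3.5836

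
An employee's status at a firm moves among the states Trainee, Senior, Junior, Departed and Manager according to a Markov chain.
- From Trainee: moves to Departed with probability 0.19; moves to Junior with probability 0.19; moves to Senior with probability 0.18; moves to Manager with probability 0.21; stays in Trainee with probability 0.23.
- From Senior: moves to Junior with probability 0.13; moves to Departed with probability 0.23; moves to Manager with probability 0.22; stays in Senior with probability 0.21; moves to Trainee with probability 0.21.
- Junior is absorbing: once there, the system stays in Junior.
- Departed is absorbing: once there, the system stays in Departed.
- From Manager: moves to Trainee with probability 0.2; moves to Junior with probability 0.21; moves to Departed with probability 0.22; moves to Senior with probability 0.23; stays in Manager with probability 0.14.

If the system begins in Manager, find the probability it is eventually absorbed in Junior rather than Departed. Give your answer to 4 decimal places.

Let h(s) be the probability of absorption at Junior starting from transient state s. Then h(Junior) = 1 and h(Departed) = 0. By first-step analysis:
h(Trainee) = 0.23·h(Trainee) + 0.18·h(Senior) + 0.19·1 + 0.19·0 + 0.21·h(Manager)
h(Senior) = 0.21·h(Trainee) + 0.21·h(Senior) + 0.13·1 + 0.23·0 + 0.22·h(Manager)
h(Manager) = 0.2·h(Trainee) + 0.23·h(Senior) + 0.21·1 + 0.22·0 + 0.14·h(Manager)
Solving: h(Trainee) = 0.4721, h(Senior) = 0.4199, h(Manager) = 0.4663.
Starting from Manager, the probability is 0.4663.

0.4663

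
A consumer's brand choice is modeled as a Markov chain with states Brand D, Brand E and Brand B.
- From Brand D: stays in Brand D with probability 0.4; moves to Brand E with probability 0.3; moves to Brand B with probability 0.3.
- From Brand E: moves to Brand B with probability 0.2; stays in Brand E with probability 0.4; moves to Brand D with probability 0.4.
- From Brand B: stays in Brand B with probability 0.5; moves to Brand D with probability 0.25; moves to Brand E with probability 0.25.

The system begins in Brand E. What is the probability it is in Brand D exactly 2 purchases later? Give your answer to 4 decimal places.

0.3700

Sum over the intermediate state after 1 purchase:
P = P(Brand E→Brand D)·P(Brand D→Brand D) + P(Brand E→Brand E)·P(Brand E→Brand D) + P(Brand E→Brand B)·P(Brand B→Brand D)
  = 0.4×0.4 + 0.4×0.4 + 0.2×0.25
  = 0.1600 + 0.1600 + 0.0500 = 0.3700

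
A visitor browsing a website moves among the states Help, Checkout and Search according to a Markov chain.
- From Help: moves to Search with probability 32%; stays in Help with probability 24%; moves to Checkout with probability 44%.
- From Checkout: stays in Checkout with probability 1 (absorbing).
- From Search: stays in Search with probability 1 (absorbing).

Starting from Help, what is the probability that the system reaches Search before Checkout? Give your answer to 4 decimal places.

0.4211

Let h(s) be the probability of absorption at Search starting from transient state s. Then h(Search) = 1 and h(Checkout) = 0. By first-step analysis:
h(Help) = 0.24·h(Help) + 0.44·0 + 0.32·1
Solving: h(Help) = 0.4211.
Starting from Help, the probability is 0.4211.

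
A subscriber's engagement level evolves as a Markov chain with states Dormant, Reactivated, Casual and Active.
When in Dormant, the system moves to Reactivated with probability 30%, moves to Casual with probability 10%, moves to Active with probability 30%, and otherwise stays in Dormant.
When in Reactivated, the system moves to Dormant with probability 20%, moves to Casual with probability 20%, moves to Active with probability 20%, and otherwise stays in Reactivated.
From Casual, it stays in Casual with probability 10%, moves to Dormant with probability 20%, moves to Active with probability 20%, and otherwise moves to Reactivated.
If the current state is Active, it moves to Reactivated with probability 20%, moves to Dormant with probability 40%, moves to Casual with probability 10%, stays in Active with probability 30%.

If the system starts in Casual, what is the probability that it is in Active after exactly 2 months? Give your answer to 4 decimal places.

0.2400

Propagate the distribution vector 2 months from Casual.
After 0 months: (0.0000, 0.0000, 1.0000, 0.0000)
After 1 month: (0.2000, 0.5000, 0.1000, 0.2000)
After 2 months: (0.2600, 0.3500, 0.1500, 0.2400)
P(in Active after 2 months) = 0.2400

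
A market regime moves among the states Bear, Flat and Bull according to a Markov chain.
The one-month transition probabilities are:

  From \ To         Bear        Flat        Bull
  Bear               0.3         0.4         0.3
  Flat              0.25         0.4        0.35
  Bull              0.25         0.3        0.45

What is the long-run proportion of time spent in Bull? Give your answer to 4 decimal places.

0.3743

Let the stationary distribution be π with π = πP and π_1 + π_2 + π_3 = 1.
π_1 = 0.3·π_1 + 0.25·π_2 + 0.25·π_3
π_2 = 0.4·π_1 + 0.4·π_2 + 0.3·π_3
Solving with the normalization constraint gives π = (0.2632, 0.3626, 0.3743).
So the stationary probability of Bull is 0.3743.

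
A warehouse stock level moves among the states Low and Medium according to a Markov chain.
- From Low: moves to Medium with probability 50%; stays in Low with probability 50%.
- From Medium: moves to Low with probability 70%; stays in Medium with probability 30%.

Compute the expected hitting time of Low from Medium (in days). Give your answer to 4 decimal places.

1.4286

Let t(s) be the expected number of days to first reach Low from state s, with t(Low) = 0. Conditioning on the first day:
t(Medium) = 1 + 0.3·t(Medium)
Solving: t(Medium) = 1.4286.
Expected days from Medium to Low: 1.4286.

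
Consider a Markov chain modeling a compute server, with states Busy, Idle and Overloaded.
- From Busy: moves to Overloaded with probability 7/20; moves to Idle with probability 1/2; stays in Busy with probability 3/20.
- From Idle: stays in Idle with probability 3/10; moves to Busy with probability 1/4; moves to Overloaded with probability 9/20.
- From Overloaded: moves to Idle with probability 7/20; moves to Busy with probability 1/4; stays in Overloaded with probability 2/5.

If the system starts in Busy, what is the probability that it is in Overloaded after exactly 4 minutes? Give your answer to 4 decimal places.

0.4071

Propagate the distribution vector 4 minutes from Busy.
After 0 minutes: (1.0000, 0.0000, 0.0000)
After 1 minute: (0.1500, 0.5000, 0.3500)
After 2 minutes: (0.2350, 0.3475, 0.4175)
After 3 minutes: (0.2265, 0.3679, 0.4056)
After 4 minutes: (0.2274, 0.3656, 0.4071)
P(in Overloaded after 4 minutes) = 0.4071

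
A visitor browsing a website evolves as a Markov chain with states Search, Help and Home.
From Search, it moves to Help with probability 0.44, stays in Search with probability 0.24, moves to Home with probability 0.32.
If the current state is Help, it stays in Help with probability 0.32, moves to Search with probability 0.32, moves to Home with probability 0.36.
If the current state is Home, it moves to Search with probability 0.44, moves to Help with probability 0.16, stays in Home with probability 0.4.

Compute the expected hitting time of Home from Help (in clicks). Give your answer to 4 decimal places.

2.8723

Let t(s) be the expected number of clicks to first reach Home from state s, with t(Home) = 0. Conditioning on the first click:
t(Search) = 1 + 0.24·t(Search) + 0.44·t(Help)
t(Help) = 1 + 0.32·t(Search) + 0.32·t(Help)
Solving: t(Search) = 2.9787, t(Help) = 2.8723.
Expected clicks from Help to Home: 2.8723.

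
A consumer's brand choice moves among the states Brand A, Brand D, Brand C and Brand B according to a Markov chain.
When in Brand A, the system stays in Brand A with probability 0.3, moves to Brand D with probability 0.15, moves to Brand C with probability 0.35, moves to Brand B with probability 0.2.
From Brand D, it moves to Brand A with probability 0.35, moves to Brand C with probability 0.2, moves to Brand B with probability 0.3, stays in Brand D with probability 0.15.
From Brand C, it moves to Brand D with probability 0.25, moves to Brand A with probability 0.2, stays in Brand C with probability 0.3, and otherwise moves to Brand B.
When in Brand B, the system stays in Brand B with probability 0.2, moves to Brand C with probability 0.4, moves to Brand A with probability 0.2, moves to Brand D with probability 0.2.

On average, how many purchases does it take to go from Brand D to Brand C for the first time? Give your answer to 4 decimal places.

Let t(s) be the expected number of purchases to first reach Brand C from state s, with t(Brand C) = 0. Conditioning on the first purchase:
t(Brand A) = 1 + 0.3·t(Brand A) + 0.15·t(Brand D) + 0.2·t(Brand B)
t(Brand D) = 1 + 0.35·t(Brand A) + 0.15·t(Brand D) + 0.3·t(Brand B)
t(Brand B) = 1 + 0.2·t(Brand A) + 0.2·t(Brand D) + 0.2·t(Brand B)
Solving: t(Brand A) = 2.9701, t(Brand D) = 3.4030, t(Brand B) = 2.8433.
Expected purchases from Brand D to Brand C: 3.4030.

3.4030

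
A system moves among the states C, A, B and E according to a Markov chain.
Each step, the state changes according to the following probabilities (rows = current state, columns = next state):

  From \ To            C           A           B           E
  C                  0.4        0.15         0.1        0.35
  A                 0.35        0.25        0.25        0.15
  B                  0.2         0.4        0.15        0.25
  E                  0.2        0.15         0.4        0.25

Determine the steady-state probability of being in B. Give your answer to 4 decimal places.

0.2223

Let the stationary distribution be π with π = πP and π_1 + π_2 + π_3 + π_4 = 1.
π_1 = 0.4·π_1 + 0.35·π_2 + 0.2·π_3 + 0.2·π_4
π_2 = 0.15·π_1 + 0.25·π_2 + 0.4·π_3 + 0.15·π_4
π_3 = 0.1·π_1 + 0.25·π_2 + 0.15·π_3 + 0.4·π_4
Solving with the normalization constraint gives π = (0.2928, 0.2284, 0.2223, 0.2564).
So the stationary probability of B is 0.2223.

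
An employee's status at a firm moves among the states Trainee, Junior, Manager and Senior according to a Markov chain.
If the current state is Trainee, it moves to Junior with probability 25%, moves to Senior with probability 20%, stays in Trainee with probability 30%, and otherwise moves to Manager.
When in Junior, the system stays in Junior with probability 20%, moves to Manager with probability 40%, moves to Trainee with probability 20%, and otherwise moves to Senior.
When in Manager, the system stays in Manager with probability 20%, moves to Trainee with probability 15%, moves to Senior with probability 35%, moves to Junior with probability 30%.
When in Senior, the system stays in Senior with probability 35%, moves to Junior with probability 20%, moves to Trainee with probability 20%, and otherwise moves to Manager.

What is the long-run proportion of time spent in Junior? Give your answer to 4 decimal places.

0.2376

Let the stationary distribution be π with π = πP and π_1 + π_2 + π_3 + π_4 = 1.
π_1 = 0.3·π_1 + 0.2·π_2 + 0.15·π_3 + 0.2·π_4
π_2 = 0.25·π_1 + 0.2·π_2 + 0.3·π_3 + 0.2·π_4
π_3 = 0.25·π_1 + 0.4·π_2 + 0.2·π_3 + 0.25·π_4
Solving with the normalization constraint gives π = (0.2071, 0.2376, 0.2720, 0.2833).
So the stationary probability of Junior is 0.2376.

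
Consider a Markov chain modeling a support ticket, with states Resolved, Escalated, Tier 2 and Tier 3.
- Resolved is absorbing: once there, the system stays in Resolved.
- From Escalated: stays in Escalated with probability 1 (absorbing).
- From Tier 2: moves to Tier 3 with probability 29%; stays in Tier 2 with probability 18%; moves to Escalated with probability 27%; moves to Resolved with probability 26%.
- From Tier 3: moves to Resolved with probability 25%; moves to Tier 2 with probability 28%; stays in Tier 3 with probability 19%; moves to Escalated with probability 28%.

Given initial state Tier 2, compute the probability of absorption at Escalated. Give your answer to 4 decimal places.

0.5144

Let h(s) be the probability of absorption at Escalated starting from transient state s. Then h(Escalated) = 1 and h(Resolved) = 0. By first-step analysis:
h(Tier 2) = 0.26·0 + 0.27·1 + 0.18·h(Tier 2) + 0.29·h(Tier 3)
h(Tier 3) = 0.25·0 + 0.28·1 + 0.28·h(Tier 2) + 0.19·h(Tier 3)
Solving: h(Tier 2) = 0.5144, h(Tier 3) = 0.5235.
Starting from Tier 2, the probability is 0.5144.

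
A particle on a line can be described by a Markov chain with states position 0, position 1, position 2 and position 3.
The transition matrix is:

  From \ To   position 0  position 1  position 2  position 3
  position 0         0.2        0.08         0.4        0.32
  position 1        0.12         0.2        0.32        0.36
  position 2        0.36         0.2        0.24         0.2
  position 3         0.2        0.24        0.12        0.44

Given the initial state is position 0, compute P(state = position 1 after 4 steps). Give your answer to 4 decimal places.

0.1867

Propagate the distribution vector 4 steps from position 0.
After 0 steps: (1.0000, 0.0000, 0.0000, 0.0000)
After 1 step: (0.2000, 0.0800, 0.4000, 0.3200)
After 2 steps: (0.2576, 0.1888, 0.2400, 0.3136)
After 3 steps: (0.2233, 0.1816, 0.2587, 0.3364)
After 4 steps: (0.2269, 0.1867, 0.2499, 0.3366)
P(in position 1 after 4 steps) = 0.1867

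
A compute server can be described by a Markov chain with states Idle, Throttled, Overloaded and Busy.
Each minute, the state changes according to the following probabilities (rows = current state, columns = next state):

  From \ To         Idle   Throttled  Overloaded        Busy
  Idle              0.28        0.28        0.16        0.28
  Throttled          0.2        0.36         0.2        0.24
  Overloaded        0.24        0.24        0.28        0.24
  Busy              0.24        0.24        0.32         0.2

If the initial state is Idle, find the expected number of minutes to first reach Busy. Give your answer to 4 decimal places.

3.8409

Let t(s) be the expected number of minutes to first reach Busy from state s, with t(Busy) = 0. Conditioning on the first minute:
t(Idle) = 1 + 0.28·t(Idle) + 0.28·t(Throttled) + 0.16·t(Overloaded)
t(Throttled) = 1 + 0.2·t(Idle) + 0.36·t(Throttled) + 0.2·t(Overloaded)
t(Overloaded) = 1 + 0.24·t(Idle) + 0.24·t(Throttled) + 0.28·t(Overloaded)
Solving: t(Idle) = 3.8409, t(Throttled) = 4.0152, t(Overloaded) = 4.0076.
Expected minutes from Idle to Busy: 3.8409.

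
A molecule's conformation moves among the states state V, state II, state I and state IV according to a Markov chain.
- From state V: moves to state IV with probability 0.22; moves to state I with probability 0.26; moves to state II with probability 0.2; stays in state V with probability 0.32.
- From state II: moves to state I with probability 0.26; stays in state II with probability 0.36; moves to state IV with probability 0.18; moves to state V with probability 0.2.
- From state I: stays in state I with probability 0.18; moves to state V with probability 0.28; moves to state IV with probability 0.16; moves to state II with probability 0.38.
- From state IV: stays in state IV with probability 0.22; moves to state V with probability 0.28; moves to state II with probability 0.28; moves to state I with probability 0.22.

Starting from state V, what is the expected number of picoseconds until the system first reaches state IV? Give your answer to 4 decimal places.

5.1555

Let t(s) be the expected number of picoseconds to first reach state IV from state s, with t(state IV) = 0. Conditioning on the first picosecond:
t(state V) = 1 + 0.32·t(state V) + 0.2·t(state II) + 0.26·t(state I)
t(state II) = 1 + 0.2·t(state V) + 0.36·t(state II) + 0.26·t(state I)
t(state I) = 1 + 0.28·t(state V) + 0.38·t(state II) + 0.18·t(state I)
Solving: t(state V) = 5.1555, t(state II) = 5.4010, t(state I) = 5.4828.
Expected picoseconds from state V to state IV: 5.1555.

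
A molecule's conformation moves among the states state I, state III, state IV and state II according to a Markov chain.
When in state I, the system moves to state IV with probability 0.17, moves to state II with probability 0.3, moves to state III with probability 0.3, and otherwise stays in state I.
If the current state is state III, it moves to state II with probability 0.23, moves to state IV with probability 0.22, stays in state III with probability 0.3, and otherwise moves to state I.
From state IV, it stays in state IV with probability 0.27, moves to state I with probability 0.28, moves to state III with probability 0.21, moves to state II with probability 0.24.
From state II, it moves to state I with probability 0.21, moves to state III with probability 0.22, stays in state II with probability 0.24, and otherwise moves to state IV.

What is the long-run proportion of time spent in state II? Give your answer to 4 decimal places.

0.2520

Let the stationary distribution be π with π = πP and π_1 + π_2 + π_3 + π_4 = 1.
π_1 = 0.23·π_1 + 0.25·π_2 + 0.28·π_3 + 0.21·π_4
π_2 = 0.3·π_1 + 0.3·π_2 + 0.21·π_3 + 0.22·π_4
π_3 = 0.17·π_1 + 0.22·π_2 + 0.27·π_3 + 0.33·π_4
Solving with the normalization constraint gives π = (0.2425, 0.2575, 0.2480, 0.2520).
So the stationary probability of state II is 0.2520.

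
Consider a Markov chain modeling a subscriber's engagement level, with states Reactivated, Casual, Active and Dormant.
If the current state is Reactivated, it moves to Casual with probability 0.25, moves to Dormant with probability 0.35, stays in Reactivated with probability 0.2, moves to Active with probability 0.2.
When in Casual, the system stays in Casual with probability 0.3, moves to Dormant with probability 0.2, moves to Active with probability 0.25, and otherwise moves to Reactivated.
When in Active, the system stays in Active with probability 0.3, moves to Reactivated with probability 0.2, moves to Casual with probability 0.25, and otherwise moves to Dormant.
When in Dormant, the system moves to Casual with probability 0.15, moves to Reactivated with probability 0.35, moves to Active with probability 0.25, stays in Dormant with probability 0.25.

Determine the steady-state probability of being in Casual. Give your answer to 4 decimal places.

Let the stationary distribution be π with π = πP and π_1 + π_2 + π_3 + π_4 = 1.
π_1 = 0.2·π_1 + 0.25·π_2 + 0.2·π_3 + 0.35·π_4
π_2 = 0.25·π_1 + 0.3·π_2 + 0.25·π_3 + 0.15·π_4
π_3 = 0.2·π_1 + 0.25·π_2 + 0.3·π_3 + 0.25·π_4
Solving with the normalization constraint gives π = (0.2513, 0.2354, 0.2499, 0.2634).
So the stationary probability of Casual is 0.2354.

0.2354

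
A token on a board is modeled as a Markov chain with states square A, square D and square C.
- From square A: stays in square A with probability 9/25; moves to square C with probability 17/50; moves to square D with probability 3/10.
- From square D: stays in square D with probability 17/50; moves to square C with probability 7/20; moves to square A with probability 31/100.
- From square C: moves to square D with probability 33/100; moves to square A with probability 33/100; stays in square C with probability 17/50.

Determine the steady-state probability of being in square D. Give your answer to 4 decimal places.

0.3232

Let the stationary distribution be π with π = πP and π_1 + π_2 + π_3 = 1.
π_1 = 0.36·π_1 + 0.31·π_2 + 0.33·π_3
π_2 = 0.3·π_1 + 0.34·π_2 + 0.33·π_3
Solving with the normalization constraint gives π = (0.3335, 0.3232, 0.3432).
So the stationary probability of square D is 0.3232.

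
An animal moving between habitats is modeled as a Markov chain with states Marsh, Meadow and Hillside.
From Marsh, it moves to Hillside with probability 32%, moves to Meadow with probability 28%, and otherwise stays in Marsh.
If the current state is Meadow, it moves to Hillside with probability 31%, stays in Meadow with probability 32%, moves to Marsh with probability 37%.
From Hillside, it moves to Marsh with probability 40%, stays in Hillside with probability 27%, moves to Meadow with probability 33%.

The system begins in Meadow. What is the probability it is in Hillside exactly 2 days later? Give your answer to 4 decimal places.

0.3013

Sum over the intermediate state after 1 day:
P = P(Meadow→Marsh)·P(Marsh→Hillside) + P(Meadow→Meadow)·P(Meadow→Hillside) + P(Meadow→Hillside)·P(Hillside→Hillside)
  = 0.37×0.32 + 0.32×0.31 + 0.31×0.27
  = 0.1184 + 0.0992 + 0.0837 = 0.3013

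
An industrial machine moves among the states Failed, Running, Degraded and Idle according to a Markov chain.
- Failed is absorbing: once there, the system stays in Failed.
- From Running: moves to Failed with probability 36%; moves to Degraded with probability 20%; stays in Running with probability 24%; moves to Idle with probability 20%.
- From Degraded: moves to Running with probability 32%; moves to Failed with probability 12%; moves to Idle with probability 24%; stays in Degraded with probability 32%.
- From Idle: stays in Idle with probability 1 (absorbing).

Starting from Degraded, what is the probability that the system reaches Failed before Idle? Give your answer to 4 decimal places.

0.4558

Let h(s) be the probability of absorption at Failed starting from transient state s. Then h(Failed) = 1 and h(Idle) = 0. By first-step analysis:
h(Running) = 0.36·1 + 0.24·h(Running) + 0.2·h(Degraded) + 0.2·0
h(Degraded) = 0.12·1 + 0.32·h(Running) + 0.32·h(Degraded) + 0.24·0
Solving: h(Running) = 0.5936, h(Degraded) = 0.4558.
Starting from Degraded, the probability is 0.4558.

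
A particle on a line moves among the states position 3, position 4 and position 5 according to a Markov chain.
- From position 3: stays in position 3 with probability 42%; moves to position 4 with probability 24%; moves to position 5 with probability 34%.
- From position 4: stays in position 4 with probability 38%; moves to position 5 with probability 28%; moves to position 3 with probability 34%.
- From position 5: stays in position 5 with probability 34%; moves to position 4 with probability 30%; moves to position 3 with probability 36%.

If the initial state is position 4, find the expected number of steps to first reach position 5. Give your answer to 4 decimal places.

3.3094

Let t(s) be the expected number of steps to first reach position 5 from state s, with t(position 5) = 0. Conditioning on the first step:
t(position 3) = 1 + 0.42·t(position 3) + 0.24·t(position 4)
t(position 4) = 1 + 0.34·t(position 3) + 0.38·t(position 4)
Solving: t(position 3) = 3.0935, t(position 4) = 3.3094.
Expected steps from position 4 to position 5: 3.3094.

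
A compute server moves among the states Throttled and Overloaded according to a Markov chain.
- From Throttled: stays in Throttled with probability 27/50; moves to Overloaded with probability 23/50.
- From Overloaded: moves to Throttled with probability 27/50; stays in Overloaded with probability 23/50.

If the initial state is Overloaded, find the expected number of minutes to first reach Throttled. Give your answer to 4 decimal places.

Let t(s) be the expected number of minutes to first reach Throttled from state s, with t(Throttled) = 0. Conditioning on the first minute:
t(Overloaded) = 1 + 0.46·t(Overloaded)
Solving: t(Overloaded) = 1.8519.
Expected minutes from Overloaded to Throttled: 1.8519.

1.8519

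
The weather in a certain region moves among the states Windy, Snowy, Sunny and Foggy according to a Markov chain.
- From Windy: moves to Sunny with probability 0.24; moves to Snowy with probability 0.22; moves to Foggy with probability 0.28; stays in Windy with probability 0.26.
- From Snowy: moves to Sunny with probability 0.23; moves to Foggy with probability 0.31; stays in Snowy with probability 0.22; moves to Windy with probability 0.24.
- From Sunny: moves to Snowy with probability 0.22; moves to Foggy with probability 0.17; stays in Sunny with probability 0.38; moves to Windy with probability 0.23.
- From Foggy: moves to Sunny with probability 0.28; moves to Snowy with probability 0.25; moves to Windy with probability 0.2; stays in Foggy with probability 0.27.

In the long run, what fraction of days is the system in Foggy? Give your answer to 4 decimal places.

0.2526

Let the stationary distribution be π with π = πP and π_1 + π_2 + π_3 + π_4 = 1.
π_1 = 0.26·π_1 + 0.24·π_2 + 0.23·π_3 + 0.2·π_4
π_2 = 0.22·π_1 + 0.22·π_2 + 0.22·π_3 + 0.25·π_4
π_3 = 0.24·π_1 + 0.23·π_2 + 0.38·π_3 + 0.28·π_4
Solving with the normalization constraint gives π = (0.2316, 0.2276, 0.2882, 0.2526).
So the stationary probability of Foggy is 0.2526.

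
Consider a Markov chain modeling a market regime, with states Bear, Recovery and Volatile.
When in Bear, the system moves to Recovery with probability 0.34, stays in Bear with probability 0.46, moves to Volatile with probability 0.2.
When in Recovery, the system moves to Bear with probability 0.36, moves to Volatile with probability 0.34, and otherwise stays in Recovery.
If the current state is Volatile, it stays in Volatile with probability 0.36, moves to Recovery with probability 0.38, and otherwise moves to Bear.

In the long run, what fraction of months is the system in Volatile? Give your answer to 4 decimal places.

Let the stationary distribution be π with π = πP and π_1 + π_2 + π_3 = 1.
π_1 = 0.46·π_1 + 0.36·π_2 + 0.26·π_3
π_2 = 0.34·π_1 + 0.3·π_2 + 0.38·π_3
Solving with the normalization constraint gives π = (0.3673, 0.3382, 0.2945).
So the stationary probability of Volatile is 0.2945.

0.2945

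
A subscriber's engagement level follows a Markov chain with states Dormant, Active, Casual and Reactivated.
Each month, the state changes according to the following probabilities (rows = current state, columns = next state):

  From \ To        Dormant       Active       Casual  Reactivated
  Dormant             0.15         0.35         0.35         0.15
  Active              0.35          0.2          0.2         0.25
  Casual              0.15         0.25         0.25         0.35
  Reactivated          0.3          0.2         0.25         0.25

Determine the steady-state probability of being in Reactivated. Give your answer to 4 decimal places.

0.2524

Let the stationary distribution be π with π = πP and π_1 + π_2 + π_3 + π_4 = 1.
π_1 = 0.15·π_1 + 0.35·π_2 + 0.15·π_3 + 0.3·π_4
π_2 = 0.35·π_1 + 0.2·π_2 + 0.25·π_3 + 0.2·π_4
π_3 = 0.35·π_1 + 0.2·π_2 + 0.25·π_3 + 0.25·π_4
Solving with the normalization constraint gives π = (0.2376, 0.2487, 0.2613, 0.2524).
So the stationary probability of Reactivated is 0.2524.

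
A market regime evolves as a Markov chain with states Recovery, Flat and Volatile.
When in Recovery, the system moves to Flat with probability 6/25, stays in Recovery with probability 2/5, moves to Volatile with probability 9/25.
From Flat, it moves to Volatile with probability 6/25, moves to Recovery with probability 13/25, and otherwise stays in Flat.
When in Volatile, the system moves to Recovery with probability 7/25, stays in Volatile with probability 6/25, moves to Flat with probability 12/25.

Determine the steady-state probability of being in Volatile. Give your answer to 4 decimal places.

0.2883

Let the stationary distribution be π with π = πP and π_1 + π_2 + π_3 = 1.
π_1 = 0.4·π_1 + 0.52·π_2 + 0.28·π_3
π_2 = 0.24·π_1 + 0.24·π_2 + 0.48·π_3
Solving with the normalization constraint gives π = (0.4025, 0.3092, 0.2883).
So the stationary probability of Volatile is 0.2883.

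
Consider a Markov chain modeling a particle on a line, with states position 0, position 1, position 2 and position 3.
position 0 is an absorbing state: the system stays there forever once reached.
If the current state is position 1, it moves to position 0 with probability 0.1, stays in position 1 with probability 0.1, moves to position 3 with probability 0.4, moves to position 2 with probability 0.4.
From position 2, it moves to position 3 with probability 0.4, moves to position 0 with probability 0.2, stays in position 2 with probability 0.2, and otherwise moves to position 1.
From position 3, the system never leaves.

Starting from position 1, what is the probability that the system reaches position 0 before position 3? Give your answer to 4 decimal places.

0.2500

Let h(s) be the probability of absorption at position 0 starting from transient state s. Then h(position 0) = 1 and h(position 3) = 0. By first-step analysis:
h(position 1) = 0.1·1 + 0.1·h(position 1) + 0.4·h(position 2) + 0.4·0
h(position 2) = 0.2·1 + 0.2·h(position 1) + 0.2·h(position 2) + 0.4·0
Solving: h(position 1) = 0.2500, h(position 2) = 0.3125.
Starting from position 1, the probability is 0.2500.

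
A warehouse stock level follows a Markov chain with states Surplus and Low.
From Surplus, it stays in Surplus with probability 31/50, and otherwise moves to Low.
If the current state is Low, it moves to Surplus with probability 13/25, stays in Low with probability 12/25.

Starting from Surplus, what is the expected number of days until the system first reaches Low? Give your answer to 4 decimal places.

2.6316

Let t(s) be the expected number of days to first reach Low from state s, with t(Low) = 0. Conditioning on the first day:
t(Surplus) = 1 + 0.62·t(Surplus)
Solving: t(Surplus) = 2.6316.
Expected days from Surplus to Low: 2.6316.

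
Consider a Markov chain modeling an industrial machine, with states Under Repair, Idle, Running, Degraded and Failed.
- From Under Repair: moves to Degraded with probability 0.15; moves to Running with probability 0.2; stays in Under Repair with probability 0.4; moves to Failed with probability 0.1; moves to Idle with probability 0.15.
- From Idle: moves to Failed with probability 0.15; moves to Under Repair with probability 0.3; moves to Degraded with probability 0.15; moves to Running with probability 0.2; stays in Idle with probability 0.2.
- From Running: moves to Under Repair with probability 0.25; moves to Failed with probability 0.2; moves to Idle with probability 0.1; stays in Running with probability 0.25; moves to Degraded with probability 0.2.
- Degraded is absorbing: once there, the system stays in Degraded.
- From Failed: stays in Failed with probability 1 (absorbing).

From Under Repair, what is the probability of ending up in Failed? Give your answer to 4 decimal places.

Let h(s) be the probability of absorption at Failed starting from transient state s. Then h(Failed) = 1 and h(Degraded) = 0. By first-step analysis:
h(Under Repair) = 0.4·h(Under Repair) + 0.15·h(Idle) + 0.2·h(Running) + 0.15·0 + 0.1·1
h(Idle) = 0.3·h(Under Repair) + 0.2·h(Idle) + 0.2·h(Running) + 0.15·0 + 0.15·1
h(Running) = 0.25·h(Under Repair) + 0.1·h(Idle) + 0.25·h(Running) + 0.2·0 + 0.2·1
Solving: h(Under Repair) = 0.4444, h(Idle) = 0.4736, h(Running) = 0.4779.
Starting from Under Repair, the probability is 0.4444.

0.4444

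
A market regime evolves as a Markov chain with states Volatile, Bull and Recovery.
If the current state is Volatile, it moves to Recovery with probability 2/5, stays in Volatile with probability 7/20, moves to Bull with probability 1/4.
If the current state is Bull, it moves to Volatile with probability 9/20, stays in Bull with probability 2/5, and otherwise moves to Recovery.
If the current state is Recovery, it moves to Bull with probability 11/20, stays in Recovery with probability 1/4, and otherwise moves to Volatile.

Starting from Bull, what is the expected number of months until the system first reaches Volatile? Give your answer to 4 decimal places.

Let t(s) be the expected number of months to first reach Volatile from state s, with t(Volatile) = 0. Conditioning on the first month:
t(Bull) = 1 + 0.4·t(Bull) + 0.15·t(Recovery)
t(Recovery) = 1 + 0.55·t(Bull) + 0.25·t(Recovery)
Solving: t(Bull) = 2.4490, t(Recovery) = 3.1293.
Expected months from Bull to Volatile: 2.4490.

2.4490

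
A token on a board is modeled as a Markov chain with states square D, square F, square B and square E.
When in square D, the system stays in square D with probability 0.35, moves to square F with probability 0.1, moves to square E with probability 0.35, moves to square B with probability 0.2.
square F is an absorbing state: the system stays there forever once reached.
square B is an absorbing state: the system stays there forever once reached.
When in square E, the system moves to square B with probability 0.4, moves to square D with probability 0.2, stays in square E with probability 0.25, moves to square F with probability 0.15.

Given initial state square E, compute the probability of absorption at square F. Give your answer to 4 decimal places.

Let h(s) be the probability of absorption at square F starting from transient state s. Then h(square F) = 1 and h(square B) = 0. By first-step analysis:
h(square D) = 0.35·h(square D) + 0.1·1 + 0.2·0 + 0.35·h(square E)
h(square E) = 0.2·h(square D) + 0.15·1 + 0.4·0 + 0.25·h(square E)
Solving: h(square D) = 0.3054, h(square E) = 0.2814.
Starting from square E, the probability is 0.2814.

0.2814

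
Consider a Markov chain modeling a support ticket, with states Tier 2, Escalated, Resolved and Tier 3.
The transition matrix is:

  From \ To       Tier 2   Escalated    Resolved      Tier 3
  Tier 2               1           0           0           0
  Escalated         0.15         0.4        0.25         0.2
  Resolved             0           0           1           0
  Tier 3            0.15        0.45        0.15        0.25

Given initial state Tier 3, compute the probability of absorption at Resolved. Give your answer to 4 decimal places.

0.5625

Let h(s) be the probability of absorption at Resolved starting from transient state s. Then h(Resolved) = 1 and h(Tier 2) = 0. By first-step analysis:
h(Escalated) = 0.15·0 + 0.4·h(Escalated) + 0.25·1 + 0.2·h(Tier 3)
h(Tier 3) = 0.15·0 + 0.45·h(Escalated) + 0.15·1 + 0.25·h(Tier 3)
Solving: h(Escalated) = 0.6042, h(Tier 3) = 0.5625.
Starting from Tier 3, the probability is 0.5625.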